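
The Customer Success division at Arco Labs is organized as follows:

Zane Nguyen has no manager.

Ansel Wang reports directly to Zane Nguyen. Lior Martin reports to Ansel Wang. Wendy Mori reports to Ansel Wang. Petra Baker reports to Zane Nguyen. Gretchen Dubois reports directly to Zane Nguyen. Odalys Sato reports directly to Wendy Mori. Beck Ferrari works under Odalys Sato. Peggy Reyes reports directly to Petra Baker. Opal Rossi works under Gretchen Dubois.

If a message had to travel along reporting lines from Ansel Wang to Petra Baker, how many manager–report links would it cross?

Ansel Wang is 1 level below Zane Nguyen, and Petra Baker is 1 level below Zane Nguyen (their lowest common manager). The shortest path runs up from Ansel Wang to Zane Nguyen and back down to Petra Baker: 1 + 1 = 2 links.

2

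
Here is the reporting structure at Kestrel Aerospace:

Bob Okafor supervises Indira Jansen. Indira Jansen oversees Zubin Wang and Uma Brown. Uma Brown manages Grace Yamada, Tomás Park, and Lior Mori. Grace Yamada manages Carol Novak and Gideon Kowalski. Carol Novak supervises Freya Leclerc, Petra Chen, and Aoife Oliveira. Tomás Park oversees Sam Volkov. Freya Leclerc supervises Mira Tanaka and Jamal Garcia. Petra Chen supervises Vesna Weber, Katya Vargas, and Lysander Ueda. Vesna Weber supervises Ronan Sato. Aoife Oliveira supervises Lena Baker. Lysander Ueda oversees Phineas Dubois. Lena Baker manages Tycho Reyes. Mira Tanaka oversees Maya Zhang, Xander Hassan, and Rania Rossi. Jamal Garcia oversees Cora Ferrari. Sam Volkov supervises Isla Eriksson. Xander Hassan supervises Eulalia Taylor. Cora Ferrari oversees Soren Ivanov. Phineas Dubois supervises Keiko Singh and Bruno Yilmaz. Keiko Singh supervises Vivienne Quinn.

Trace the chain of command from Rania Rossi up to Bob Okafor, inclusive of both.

Rania Rossi -> Mira Tanaka -> Freya Leclerc -> Carol Novak -> Grace Yamada -> Uma Brown -> Indira Jansen -> Bob Okafor

Rania Rossi reports to Mira Tanaka. Mira Tanaka reports to Freya Leclerc. Freya Leclerc reports to Carol Novak. Carol Novak reports to Grace Yamada. Grace Yamada reports to Uma Brown. Uma Brown reports to Indira Jansen. Indira Jansen reports to Bob Okafor. Bob Okafor is at the top.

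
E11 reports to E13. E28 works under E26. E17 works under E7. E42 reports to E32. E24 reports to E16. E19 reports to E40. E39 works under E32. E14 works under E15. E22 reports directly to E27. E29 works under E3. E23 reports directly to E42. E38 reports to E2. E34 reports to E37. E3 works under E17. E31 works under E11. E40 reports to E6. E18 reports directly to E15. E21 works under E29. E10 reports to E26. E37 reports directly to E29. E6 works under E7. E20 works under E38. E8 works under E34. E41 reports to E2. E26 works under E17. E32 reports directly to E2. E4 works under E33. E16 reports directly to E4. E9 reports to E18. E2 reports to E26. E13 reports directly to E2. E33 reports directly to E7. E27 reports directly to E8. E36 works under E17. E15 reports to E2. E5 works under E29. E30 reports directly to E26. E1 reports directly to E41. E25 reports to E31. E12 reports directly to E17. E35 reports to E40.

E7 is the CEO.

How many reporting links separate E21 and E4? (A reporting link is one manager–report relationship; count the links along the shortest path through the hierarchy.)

6

E21 is 4 levels below E7, and E4 is 2 levels below E7 (their lowest common manager). The shortest path runs up from E21 to E7 and back down to E4: 4 + 2 = 6 links.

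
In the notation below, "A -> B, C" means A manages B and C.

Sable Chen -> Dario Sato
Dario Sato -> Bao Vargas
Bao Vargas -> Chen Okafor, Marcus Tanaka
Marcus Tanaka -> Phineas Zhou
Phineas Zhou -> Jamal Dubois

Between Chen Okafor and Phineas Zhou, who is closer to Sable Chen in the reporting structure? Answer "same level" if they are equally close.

Chen Okafor

Chen Okafor is 3 levels below Sable Chen; Phineas Zhou is 4. Chen Okafor is higher.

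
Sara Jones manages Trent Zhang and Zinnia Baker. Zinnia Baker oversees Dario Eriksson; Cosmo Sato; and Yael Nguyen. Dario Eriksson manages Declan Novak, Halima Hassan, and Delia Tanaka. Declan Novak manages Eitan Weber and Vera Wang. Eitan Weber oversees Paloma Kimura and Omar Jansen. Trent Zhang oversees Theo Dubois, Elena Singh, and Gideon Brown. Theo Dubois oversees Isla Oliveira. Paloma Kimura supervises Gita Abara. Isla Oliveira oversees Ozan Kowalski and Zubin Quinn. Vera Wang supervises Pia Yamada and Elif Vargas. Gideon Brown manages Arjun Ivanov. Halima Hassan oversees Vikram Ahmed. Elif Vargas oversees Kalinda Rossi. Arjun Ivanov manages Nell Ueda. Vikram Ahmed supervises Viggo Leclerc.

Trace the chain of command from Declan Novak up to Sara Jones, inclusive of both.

Declan Novak reports to Dario Eriksson. Dario Eriksson reports to Zinnia Baker. Zinnia Baker reports to Sara Jones. Sara Jones is at the top.

Declan Novak -> Dario Eriksson -> Zinnia Baker -> Sara Jones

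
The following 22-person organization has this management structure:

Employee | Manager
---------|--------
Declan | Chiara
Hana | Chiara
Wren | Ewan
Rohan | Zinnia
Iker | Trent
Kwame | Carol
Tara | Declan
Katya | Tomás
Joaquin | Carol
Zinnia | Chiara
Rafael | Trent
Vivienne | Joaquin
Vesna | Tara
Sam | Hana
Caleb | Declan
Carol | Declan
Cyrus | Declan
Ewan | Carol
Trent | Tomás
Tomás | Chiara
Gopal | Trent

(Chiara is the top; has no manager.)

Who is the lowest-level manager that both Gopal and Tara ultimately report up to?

Chiara

Gopal's chain of managers is Trent, Tomás, Chiara. Tara's chain of managers is Declan, Chiara. The first manager that appears in both chains is Chiara.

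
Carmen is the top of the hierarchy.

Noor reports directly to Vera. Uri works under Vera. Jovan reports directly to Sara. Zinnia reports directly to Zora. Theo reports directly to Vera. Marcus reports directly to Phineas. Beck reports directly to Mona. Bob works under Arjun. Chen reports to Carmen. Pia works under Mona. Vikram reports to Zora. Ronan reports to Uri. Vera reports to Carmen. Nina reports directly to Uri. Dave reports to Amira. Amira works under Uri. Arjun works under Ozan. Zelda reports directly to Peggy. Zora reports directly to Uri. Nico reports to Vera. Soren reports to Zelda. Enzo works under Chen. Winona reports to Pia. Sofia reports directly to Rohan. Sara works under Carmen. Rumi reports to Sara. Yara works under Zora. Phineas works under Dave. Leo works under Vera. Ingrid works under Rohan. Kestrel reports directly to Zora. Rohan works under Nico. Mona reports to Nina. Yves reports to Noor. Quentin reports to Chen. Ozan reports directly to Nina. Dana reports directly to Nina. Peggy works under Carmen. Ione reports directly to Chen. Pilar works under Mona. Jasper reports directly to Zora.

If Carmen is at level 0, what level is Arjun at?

Chain from Arjun up to Carmen: Arjun → Ozan → Nina → Uri → Vera → Carmen. That is 5 steps up, so Arjun is 5 levels below Carmen.

5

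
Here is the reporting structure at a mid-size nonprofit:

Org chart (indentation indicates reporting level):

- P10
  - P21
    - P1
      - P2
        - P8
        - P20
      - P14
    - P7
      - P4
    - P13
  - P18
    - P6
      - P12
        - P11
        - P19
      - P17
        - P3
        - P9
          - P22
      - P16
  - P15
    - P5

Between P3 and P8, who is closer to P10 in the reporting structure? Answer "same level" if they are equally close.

same level

Both P3 and P8 are 4 levels below P10.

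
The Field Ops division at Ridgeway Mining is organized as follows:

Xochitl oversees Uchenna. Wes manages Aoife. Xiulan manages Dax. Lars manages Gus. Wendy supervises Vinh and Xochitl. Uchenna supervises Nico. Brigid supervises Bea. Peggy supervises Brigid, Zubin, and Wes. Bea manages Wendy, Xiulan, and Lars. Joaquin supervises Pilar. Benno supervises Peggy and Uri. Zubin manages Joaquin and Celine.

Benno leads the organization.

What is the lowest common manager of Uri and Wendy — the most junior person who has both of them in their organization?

Benno

Uri's chain of managers is Benno. Wendy's chain of managers is Bea, Brigid, Peggy, Benno. The first manager that appears in both chains is Benno.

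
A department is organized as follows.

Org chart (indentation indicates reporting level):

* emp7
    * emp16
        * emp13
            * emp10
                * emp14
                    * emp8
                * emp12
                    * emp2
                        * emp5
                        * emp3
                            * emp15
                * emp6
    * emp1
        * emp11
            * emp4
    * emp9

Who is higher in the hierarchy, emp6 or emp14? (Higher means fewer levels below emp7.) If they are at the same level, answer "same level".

same level

Both emp6 and emp14 are 4 levels below emp7.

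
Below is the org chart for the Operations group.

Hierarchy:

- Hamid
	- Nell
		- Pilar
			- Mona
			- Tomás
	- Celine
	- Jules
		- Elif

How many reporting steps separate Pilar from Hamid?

Chain from Pilar up to Hamid: Pilar → Nell → Hamid. That is 2 steps up, so Pilar is 2 levels below Hamid.

2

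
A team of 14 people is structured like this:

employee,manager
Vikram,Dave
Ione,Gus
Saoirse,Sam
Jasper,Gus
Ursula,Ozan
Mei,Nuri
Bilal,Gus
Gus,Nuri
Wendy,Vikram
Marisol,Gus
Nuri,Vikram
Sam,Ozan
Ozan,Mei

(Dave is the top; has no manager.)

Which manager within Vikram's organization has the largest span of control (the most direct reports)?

Gus

Direct-report counts within Vikram's organization: Vikram has 2; Nuri has 2; Mei has 1; Ozan has 2; Sam has 1; Gus has 4. The largest is 4, held by Gus.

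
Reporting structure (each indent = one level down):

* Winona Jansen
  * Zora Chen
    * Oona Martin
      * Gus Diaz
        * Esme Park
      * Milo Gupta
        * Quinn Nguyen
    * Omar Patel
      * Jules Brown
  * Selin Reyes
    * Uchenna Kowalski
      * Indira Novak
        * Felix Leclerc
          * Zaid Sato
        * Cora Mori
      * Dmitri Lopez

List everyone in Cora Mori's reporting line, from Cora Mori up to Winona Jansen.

Cora Mori -> Indira Novak -> Uchenna Kowalski -> Selin Reyes -> Winona Jansen

Cora Mori reports to Indira Novak. Indira Novak reports to Uchenna Kowalski. Uchenna Kowalski reports to Selin Reyes. Selin Reyes reports to Winona Jansen. Winona Jansen is at the top.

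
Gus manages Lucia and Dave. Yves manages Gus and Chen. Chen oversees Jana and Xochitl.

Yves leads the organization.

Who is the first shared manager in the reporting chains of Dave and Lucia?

Dave's chain of managers is Gus, Yves. Lucia's chain of managers is Gus, Yves. The first manager that appears in both chains is Gus.

Gus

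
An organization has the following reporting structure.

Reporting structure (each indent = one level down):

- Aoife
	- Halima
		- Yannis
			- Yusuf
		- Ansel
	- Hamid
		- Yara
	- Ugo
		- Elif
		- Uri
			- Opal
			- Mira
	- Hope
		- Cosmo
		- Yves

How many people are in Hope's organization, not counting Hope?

2

Hope directly manages Cosmo, Yves. Cosmo has no reports. Yves has no reports. So Hope's organization is 2 direct reports plus everyone under them: 1 + 1 = 2.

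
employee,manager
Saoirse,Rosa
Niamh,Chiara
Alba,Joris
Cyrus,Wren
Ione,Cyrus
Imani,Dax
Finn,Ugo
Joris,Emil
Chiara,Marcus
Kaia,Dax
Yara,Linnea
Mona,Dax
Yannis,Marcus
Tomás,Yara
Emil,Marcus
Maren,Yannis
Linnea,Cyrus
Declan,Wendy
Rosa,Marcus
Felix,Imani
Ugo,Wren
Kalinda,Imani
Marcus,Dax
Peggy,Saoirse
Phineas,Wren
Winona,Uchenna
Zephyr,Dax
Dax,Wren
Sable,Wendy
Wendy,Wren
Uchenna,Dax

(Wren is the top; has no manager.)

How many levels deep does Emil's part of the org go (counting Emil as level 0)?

The longest chain under Emil runs Emil → Joris → Alba, which is 2 levels below Emil.

2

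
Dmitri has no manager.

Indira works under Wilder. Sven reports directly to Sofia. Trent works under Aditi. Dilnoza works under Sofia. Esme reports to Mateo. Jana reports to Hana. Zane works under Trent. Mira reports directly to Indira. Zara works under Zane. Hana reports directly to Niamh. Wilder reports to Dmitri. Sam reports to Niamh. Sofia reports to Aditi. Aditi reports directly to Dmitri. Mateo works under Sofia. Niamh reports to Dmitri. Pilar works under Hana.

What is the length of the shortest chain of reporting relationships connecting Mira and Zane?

Mira is 3 levels below Dmitri, and Zane is 3 levels below Dmitri (their lowest common manager). The shortest path runs up from Mira to Dmitri and back down to Zane: 3 + 3 = 6 links.

6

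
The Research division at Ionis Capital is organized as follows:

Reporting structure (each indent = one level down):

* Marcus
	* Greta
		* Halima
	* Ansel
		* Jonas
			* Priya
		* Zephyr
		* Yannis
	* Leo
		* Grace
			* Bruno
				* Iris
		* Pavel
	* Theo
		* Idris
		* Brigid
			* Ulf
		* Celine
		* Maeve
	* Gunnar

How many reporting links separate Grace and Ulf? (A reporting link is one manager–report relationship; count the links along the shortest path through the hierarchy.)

Grace is 2 levels below Marcus, and Ulf is 3 levels below Marcus (their lowest common manager). The shortest path runs up from Grace to Marcus and back down to Ulf: 2 + 3 = 5 links.

5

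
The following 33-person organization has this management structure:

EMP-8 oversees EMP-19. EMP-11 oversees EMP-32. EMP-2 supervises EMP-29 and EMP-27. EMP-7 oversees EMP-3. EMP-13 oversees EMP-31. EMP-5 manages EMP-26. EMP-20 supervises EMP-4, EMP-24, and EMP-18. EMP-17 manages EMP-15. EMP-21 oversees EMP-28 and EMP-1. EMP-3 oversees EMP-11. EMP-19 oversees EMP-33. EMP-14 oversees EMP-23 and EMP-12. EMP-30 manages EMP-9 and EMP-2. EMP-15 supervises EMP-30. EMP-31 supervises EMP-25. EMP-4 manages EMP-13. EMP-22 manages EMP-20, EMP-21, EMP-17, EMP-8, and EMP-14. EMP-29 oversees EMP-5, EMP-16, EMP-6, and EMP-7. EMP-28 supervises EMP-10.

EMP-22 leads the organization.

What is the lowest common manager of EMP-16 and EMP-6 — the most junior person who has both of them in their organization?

EMP-16's chain of managers is EMP-29, EMP-2, EMP-30, EMP-15, EMP-17, EMP-22. EMP-6's chain of managers is EMP-29, EMP-2, EMP-30, EMP-15, EMP-17, EMP-22. The first manager that appears in both chains is EMP-29.

EMP-29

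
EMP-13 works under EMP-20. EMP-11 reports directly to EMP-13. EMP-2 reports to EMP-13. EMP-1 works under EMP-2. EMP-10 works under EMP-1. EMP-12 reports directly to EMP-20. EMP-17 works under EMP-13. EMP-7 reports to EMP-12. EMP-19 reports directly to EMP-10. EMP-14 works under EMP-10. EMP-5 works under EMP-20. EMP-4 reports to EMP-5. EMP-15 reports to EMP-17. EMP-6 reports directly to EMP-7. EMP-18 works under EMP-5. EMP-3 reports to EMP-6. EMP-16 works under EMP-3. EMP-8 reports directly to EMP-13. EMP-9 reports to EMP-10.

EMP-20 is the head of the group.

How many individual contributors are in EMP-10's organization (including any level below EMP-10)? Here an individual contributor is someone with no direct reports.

3

The people in EMP-10's organization with no one reporting to them are EMP-9, EMP-14, EMP-19. That is 3.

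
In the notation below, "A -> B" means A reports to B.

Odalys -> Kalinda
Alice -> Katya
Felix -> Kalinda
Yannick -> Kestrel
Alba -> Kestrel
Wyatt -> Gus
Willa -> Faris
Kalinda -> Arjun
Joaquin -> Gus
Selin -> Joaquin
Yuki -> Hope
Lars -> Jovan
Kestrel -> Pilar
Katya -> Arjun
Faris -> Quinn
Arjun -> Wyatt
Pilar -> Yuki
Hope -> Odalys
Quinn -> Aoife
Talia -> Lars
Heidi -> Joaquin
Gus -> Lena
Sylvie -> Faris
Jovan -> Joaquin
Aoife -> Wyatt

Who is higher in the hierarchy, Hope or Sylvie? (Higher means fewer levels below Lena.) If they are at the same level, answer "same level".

same level

Both Hope and Sylvie are 6 levels below Lena.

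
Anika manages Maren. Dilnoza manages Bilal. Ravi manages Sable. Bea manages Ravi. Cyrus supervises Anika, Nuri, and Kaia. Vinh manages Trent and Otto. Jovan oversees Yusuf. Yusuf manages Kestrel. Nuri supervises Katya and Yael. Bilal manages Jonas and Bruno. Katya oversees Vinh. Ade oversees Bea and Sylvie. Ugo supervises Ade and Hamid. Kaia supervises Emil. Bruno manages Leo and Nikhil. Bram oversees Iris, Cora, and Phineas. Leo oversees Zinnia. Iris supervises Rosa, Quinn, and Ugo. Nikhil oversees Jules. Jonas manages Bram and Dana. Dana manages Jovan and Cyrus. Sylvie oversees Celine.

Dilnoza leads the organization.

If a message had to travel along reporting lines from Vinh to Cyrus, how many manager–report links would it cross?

Vinh is in Cyrus's organization: the chain from Vinh up to Cyrus is Vinh → Katya → Nuri → Cyrus, which is 3 links.

3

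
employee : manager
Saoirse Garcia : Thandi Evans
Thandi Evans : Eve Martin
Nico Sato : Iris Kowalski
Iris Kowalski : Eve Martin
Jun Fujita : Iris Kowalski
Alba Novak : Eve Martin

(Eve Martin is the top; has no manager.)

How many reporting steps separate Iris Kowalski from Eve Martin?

1

Chain from Iris Kowalski up to Eve Martin: Iris Kowalski → Eve Martin. That is 1 step up, so Iris Kowalski is 1 level below Eve Martin.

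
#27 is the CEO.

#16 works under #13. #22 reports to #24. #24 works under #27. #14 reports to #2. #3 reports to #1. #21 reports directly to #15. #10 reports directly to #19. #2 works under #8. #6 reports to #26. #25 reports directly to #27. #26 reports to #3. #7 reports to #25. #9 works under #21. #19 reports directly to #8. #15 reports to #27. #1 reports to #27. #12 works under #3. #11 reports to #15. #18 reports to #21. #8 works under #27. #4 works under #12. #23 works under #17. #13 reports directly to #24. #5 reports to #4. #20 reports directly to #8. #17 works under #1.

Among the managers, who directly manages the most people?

Direct-report counts: #27 has 5; #15 has 2; #21 has 2; #25 has 1; #24 has 2; #13 has 1; #8 has 3; #19 has 1; #2 has 1; #1 has 2; #3 has 2; #12 has 1; #4 has 1; #26 has 1; #17 has 1. The largest is 5, held by #27.

#27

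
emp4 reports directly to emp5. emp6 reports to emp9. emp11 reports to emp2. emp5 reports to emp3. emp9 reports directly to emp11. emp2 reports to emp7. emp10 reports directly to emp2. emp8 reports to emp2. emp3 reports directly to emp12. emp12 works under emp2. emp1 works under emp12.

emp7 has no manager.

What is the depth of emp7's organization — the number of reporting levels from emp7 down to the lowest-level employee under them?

5

The longest chain under emp7 runs emp7 → emp2 → emp12 → emp3 → emp5 → emp4, which is 5 levels below emp7.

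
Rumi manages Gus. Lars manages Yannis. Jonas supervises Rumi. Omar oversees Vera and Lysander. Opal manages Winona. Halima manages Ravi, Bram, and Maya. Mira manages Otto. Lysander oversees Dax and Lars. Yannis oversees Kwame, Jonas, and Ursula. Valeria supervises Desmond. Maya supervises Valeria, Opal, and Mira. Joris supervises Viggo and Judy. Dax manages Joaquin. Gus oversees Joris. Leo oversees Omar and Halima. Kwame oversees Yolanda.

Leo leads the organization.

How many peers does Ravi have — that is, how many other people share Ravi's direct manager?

2

Ravi reports to Halima. Halima's other direct reports are Maya, Bram — 2 peers.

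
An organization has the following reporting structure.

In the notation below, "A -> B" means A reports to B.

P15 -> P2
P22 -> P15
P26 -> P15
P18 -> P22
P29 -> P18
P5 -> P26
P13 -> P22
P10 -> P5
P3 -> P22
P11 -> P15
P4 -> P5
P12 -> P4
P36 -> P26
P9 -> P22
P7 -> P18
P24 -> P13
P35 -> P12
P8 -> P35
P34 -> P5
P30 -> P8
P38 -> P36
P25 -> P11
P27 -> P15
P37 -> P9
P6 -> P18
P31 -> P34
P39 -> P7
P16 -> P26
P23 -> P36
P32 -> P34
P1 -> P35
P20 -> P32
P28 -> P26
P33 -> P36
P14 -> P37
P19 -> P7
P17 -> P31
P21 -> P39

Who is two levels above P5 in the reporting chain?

P5 reports to P26, and P26 reports to P15. So P5's skip-level manager is P15.

P15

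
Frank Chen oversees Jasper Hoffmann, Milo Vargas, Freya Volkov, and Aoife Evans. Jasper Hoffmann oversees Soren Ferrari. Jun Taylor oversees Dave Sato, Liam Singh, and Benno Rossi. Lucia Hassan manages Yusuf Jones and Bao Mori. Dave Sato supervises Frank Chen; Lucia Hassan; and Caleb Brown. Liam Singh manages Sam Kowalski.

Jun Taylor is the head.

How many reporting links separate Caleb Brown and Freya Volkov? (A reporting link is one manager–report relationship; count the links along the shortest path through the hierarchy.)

Caleb Brown is 1 level below Dave Sato, and Freya Volkov is 2 levels below Dave Sato (their lowest common manager). The shortest path runs up from Caleb Brown to Dave Sato and back down to Freya Volkov: 1 + 2 = 3 links.

3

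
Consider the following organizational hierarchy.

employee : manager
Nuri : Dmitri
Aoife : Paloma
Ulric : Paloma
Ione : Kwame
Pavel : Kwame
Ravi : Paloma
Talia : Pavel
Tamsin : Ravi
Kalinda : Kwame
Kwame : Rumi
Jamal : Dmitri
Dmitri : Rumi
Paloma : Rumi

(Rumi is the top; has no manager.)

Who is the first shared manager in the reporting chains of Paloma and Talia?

Rumi

Paloma's chain of managers is Rumi. Talia's chain of managers is Pavel, Kwame, Rumi. The first manager that appears in both chains is Rumi.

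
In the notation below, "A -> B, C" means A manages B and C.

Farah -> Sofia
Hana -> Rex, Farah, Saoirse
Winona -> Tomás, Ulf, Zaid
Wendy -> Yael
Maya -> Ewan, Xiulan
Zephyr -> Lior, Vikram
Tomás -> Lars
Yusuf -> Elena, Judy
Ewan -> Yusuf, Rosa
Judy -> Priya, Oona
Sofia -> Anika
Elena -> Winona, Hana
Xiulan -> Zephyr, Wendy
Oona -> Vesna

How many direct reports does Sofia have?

Sofia directly manages Anika. That is 1 direct report.

1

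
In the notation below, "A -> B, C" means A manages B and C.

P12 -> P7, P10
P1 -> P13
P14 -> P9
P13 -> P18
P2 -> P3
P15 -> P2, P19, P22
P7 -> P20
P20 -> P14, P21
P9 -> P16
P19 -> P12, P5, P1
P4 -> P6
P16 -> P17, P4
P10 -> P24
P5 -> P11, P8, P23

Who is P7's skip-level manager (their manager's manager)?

P7 reports to P12, and P12 reports to P19. So P7's skip-level manager is P19.

P19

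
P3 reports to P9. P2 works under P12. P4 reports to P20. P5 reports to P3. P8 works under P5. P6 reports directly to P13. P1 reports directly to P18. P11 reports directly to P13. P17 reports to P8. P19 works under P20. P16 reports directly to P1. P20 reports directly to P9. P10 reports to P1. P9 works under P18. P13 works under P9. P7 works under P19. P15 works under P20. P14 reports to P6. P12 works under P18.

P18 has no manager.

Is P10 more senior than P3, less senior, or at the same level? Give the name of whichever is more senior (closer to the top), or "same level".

Both P10 and P3 are 2 levels below P18.

same level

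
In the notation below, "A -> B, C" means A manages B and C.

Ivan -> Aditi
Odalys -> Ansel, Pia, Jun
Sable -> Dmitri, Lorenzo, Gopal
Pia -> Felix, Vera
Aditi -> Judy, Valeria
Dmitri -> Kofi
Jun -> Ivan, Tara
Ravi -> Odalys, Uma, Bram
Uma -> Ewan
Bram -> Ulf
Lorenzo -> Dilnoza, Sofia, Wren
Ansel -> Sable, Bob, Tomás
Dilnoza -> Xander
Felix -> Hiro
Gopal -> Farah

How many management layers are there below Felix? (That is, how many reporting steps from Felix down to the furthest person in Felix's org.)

1

The longest chain under Felix runs Felix → Hiro, which is 1 level below Felix.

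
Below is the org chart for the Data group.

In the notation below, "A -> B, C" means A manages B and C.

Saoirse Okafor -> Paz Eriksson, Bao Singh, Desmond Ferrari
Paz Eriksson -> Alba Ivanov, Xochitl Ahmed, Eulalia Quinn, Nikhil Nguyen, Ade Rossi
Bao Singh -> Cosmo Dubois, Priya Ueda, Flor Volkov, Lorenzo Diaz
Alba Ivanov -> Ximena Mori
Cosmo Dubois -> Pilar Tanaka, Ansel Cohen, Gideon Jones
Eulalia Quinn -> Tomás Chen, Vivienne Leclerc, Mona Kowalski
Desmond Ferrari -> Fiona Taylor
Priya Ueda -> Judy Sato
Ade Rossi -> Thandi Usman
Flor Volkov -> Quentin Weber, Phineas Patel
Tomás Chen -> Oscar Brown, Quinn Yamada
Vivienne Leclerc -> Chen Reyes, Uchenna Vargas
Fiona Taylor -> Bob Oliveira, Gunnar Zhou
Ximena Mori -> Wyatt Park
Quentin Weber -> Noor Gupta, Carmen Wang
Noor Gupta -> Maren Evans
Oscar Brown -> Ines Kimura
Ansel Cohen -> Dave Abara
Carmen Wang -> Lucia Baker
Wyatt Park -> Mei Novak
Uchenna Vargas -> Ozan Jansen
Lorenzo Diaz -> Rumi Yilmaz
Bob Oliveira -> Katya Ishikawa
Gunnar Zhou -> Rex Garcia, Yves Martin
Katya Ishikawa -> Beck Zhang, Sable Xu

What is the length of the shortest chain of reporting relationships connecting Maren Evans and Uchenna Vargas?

9

Maren Evans is 5 levels below Saoirse Okafor, and Uchenna Vargas is 4 levels below Saoirse Okafor (their lowest common manager). The shortest path runs up from Maren Evans to Saoirse Okafor and back down to Uchenna Vargas: 5 + 4 = 9 links.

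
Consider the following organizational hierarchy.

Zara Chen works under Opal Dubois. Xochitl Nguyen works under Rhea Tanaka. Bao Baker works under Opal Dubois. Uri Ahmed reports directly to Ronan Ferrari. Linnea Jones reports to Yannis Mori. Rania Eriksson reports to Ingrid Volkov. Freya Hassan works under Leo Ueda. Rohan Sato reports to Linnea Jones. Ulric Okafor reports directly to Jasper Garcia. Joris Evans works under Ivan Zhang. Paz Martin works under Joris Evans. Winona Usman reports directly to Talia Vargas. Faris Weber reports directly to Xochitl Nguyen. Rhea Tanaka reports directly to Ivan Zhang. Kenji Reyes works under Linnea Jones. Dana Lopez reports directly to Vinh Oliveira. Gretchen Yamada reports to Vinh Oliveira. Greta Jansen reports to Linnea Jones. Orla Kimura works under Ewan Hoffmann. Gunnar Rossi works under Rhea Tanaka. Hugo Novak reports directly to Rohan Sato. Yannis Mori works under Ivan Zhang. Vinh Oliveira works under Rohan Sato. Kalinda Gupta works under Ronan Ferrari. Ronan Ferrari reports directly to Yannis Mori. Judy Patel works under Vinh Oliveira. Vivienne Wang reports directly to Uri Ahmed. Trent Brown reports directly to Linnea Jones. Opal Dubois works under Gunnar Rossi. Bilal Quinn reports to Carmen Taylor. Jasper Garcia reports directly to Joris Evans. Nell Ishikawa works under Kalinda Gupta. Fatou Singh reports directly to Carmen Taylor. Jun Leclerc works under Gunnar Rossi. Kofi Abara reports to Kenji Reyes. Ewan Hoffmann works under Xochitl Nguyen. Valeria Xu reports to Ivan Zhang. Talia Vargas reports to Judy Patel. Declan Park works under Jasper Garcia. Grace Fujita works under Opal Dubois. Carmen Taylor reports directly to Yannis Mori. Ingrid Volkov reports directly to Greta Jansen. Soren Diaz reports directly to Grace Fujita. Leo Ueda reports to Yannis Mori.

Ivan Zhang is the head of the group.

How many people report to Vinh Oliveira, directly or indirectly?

5

Vinh Oliveira directly manages Judy Patel, Gretchen Yamada, Dana Lopez. Under Judy Patel: Talia Vargas, Winona Usman (2). Gretchen Yamada has no reports. Dana Lopez has no reports. So Vinh Oliveira's organization is 3 direct reports plus everyone under them: 3 + 1 + 1 = 5.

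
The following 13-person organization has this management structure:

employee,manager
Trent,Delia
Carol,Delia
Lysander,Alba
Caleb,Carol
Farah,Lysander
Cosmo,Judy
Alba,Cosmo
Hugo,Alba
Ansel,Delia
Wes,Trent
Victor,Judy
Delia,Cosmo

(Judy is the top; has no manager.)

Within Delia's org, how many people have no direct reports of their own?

3

The people in Delia's organization with no one reporting to them are Wes, Ansel, Caleb. That is 3.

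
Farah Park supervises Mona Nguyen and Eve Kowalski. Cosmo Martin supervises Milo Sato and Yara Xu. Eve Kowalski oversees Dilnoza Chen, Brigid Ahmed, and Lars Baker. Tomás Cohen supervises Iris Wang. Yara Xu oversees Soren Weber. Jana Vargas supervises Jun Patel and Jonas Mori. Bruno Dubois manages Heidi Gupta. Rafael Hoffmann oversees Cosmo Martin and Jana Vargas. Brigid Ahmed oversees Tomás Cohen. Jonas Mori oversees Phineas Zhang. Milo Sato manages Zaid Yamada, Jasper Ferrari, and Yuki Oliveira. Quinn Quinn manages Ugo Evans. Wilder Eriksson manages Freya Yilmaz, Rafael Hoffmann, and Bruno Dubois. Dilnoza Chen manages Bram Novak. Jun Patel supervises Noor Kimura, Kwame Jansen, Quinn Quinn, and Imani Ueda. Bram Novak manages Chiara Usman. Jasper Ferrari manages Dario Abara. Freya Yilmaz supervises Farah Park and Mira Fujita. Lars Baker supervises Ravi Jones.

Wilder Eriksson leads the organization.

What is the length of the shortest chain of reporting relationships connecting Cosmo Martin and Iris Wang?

Cosmo Martin is 2 levels below Wilder Eriksson, and Iris Wang is 6 levels below Wilder Eriksson (their lowest common manager). The shortest path runs up from Cosmo Martin to Wilder Eriksson and back down to Iris Wang: 2 + 6 = 8 links.

8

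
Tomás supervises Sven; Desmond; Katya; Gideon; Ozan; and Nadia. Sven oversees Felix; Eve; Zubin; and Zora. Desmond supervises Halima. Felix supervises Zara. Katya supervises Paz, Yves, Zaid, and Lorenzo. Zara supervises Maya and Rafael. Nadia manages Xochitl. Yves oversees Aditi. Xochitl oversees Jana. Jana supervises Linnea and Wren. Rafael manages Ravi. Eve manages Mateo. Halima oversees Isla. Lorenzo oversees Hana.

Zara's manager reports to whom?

Zara reports to Felix, and Felix reports to Sven. So Zara's skip-level manager is Sven.

Sven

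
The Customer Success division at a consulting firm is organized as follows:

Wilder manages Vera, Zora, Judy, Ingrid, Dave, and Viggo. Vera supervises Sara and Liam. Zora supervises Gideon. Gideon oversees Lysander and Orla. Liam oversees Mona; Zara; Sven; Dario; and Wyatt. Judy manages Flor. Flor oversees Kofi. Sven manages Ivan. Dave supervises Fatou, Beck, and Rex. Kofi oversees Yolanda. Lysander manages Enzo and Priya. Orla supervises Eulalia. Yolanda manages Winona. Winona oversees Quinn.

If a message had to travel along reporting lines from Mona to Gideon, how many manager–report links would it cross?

5

Mona is 3 levels below Wilder, and Gideon is 2 levels below Wilder (their lowest common manager). The shortest path runs up from Mona to Wilder and back down to Gideon: 3 + 2 = 5 links.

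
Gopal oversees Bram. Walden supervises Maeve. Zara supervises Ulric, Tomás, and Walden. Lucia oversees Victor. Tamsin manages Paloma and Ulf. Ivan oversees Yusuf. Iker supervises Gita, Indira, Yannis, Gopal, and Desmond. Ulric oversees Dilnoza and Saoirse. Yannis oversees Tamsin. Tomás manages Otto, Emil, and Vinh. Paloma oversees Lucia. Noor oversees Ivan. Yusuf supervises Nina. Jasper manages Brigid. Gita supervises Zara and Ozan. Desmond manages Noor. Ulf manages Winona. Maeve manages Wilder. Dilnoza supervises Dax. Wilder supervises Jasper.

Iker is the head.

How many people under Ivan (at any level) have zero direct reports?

1

The only person in Ivan's organization with no one reporting to them is Nina. That is 1.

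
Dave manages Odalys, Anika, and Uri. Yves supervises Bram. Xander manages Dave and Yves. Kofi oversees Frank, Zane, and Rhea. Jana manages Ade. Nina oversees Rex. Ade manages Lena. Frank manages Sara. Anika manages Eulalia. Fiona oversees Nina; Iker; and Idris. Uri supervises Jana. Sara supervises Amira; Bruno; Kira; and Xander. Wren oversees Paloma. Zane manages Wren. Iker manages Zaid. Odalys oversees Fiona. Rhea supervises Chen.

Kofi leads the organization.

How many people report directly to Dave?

3

Dave directly manages Uri, Odalys, Anika. That is 3 direct reports.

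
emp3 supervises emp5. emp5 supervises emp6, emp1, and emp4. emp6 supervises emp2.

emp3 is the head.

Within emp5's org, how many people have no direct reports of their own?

The people in emp5's organization with no one reporting to them are emp4, emp1, emp2. That is 3.

3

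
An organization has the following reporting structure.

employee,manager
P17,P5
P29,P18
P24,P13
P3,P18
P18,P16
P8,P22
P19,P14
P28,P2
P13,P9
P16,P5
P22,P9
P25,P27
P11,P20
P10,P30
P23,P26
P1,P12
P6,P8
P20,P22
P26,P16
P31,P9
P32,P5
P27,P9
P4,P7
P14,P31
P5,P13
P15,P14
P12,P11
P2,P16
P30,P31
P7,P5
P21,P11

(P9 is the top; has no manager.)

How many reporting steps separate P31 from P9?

1

Chain from P31 up to P9: P31 → P9. That is 1 step up, so P31 is 1 level below P9.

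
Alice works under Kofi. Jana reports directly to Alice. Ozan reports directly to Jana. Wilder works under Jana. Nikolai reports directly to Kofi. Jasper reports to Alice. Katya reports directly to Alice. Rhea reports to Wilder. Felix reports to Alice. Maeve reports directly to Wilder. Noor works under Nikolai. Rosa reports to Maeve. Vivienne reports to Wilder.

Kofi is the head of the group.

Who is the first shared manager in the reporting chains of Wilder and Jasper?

Alice

Wilder's chain of managers is Jana, Alice, Kofi. Jasper's chain of managers is Alice, Kofi. The first manager that appears in both chains is Alice.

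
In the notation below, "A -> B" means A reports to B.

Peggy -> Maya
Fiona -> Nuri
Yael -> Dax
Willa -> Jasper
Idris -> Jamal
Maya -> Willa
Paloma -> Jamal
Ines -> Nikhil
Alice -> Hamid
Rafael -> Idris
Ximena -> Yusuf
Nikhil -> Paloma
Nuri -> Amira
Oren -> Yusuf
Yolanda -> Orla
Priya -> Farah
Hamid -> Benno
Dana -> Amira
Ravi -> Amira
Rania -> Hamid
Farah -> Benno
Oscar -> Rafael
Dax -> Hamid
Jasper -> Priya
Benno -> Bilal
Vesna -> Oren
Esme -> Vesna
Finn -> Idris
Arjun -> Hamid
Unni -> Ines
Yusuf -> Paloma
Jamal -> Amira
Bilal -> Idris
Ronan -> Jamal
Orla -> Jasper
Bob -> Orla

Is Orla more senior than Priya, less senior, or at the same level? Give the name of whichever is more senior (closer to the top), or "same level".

Orla is 8 levels below Amira; Priya is 6. Priya is higher.

Priya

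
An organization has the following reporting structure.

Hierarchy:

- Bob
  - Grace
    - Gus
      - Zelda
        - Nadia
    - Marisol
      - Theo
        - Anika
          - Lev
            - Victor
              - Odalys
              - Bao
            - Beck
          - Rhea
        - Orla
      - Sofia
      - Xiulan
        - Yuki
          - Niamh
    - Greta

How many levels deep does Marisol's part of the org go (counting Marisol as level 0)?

5

The longest chain under Marisol runs Marisol → Theo → Anika → Lev → Victor → Bao, which is 5 levels below Marisol.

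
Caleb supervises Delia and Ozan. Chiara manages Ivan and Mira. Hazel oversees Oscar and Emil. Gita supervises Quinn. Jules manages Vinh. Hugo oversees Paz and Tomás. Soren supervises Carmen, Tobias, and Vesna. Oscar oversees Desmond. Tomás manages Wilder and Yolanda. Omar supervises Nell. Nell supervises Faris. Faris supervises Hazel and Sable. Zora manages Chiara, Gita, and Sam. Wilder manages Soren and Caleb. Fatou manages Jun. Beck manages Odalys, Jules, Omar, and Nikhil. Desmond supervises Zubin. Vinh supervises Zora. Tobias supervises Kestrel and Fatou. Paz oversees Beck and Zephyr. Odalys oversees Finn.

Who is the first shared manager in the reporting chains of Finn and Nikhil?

Finn's chain of managers is Odalys, Beck, Paz, Hugo. Nikhil's chain of managers is Beck, Paz, Hugo. The first manager that appears in both chains is Beck.

Beck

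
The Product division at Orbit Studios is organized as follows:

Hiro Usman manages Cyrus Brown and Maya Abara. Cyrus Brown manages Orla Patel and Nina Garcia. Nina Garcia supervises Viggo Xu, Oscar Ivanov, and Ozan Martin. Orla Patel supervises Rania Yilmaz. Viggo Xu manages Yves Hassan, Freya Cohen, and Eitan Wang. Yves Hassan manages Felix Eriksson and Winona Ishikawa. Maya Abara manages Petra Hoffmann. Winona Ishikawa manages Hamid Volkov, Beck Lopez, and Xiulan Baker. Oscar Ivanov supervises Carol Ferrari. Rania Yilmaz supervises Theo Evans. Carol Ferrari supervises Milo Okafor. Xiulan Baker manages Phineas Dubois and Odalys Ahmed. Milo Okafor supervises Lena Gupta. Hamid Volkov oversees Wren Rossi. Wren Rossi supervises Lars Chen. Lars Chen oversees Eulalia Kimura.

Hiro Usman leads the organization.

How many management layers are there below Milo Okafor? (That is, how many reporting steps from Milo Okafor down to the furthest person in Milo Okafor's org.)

The longest chain under Milo Okafor runs Milo Okafor → Lena Gupta, which is 1 level below Milo Okafor.

1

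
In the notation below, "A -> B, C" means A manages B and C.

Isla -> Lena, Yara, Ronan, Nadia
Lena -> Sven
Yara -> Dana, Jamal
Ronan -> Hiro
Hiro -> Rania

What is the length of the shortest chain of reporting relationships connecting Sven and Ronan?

3

Sven is 2 levels below Isla, and Ronan is 1 level below Isla (their lowest common manager). The shortest path runs up from Sven to Isla and back down to Ronan: 2 + 1 = 3 links.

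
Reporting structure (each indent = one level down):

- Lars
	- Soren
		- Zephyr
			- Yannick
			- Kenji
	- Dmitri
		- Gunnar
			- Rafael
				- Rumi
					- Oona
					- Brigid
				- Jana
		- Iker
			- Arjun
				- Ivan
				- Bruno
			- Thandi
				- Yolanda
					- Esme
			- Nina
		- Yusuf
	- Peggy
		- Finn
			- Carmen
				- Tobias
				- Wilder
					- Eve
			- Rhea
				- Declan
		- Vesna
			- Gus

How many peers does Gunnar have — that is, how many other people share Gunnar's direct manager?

2

Gunnar reports to Dmitri. Dmitri's other direct reports are Iker, Yusuf — 2 peers.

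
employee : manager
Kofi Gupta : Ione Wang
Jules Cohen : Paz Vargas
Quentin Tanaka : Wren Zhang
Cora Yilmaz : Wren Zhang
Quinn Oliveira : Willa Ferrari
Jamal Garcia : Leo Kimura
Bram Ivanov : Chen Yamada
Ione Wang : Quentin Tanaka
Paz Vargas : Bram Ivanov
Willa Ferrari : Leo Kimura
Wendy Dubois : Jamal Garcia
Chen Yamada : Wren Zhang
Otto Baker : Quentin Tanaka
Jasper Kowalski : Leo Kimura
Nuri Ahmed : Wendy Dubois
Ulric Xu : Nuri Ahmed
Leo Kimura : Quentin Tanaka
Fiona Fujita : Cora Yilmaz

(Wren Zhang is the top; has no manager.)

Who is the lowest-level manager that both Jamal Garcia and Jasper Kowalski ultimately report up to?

Leo Kimura

Jamal Garcia's chain of managers is Leo Kimura, Quentin Tanaka, Wren Zhang. Jasper Kowalski's chain of managers is Leo Kimura, Quentin Tanaka, Wren Zhang. The first manager that appears in both chains is Leo Kimura.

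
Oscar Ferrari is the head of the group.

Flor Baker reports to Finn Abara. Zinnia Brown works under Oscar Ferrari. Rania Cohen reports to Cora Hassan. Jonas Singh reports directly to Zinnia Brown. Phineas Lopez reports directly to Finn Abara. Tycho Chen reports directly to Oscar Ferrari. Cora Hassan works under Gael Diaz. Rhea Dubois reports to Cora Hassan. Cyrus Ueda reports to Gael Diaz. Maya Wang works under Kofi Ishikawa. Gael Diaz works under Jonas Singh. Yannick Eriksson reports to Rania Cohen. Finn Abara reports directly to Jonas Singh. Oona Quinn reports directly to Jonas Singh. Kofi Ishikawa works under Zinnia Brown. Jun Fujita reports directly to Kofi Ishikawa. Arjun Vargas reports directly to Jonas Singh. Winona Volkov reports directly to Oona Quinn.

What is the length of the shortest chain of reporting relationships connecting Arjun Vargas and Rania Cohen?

4

Arjun Vargas is 1 level below Jonas Singh, and Rania Cohen is 3 levels below Jonas Singh (their lowest common manager). The shortest path runs up from Arjun Vargas to Jonas Singh and back down to Rania Cohen: 1 + 3 = 4 links.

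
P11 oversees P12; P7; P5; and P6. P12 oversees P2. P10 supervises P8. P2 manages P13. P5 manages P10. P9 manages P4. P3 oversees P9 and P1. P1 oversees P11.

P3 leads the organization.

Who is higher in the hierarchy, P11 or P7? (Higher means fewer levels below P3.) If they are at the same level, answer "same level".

P11

P11 is 2 levels below P3; P7 is 3. P11 is higher.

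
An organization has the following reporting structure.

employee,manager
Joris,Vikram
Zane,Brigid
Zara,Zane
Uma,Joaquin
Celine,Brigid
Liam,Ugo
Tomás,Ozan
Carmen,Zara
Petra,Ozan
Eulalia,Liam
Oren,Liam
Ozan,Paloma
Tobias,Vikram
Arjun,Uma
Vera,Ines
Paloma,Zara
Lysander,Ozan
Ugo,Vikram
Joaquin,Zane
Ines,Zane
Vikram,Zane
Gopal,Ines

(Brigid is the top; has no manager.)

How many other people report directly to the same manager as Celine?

1

Celine reports to Brigid. Brigid's other direct reports are Zane — 1 peer.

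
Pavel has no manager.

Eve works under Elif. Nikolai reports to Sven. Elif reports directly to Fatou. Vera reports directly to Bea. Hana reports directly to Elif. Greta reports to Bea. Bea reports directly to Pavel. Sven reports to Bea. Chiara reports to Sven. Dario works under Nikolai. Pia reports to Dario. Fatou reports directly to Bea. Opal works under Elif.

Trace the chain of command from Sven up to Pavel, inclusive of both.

Sven -> Bea -> Pavel

Sven reports to Bea. Bea reports to Pavel. Pavel is at the top.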